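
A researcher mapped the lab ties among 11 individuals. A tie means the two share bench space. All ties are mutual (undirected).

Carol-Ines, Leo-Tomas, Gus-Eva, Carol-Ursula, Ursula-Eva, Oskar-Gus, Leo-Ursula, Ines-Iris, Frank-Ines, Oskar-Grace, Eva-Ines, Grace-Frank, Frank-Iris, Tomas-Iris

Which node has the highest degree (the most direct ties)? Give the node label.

Ines

Degrees — Carol:2, Eva:3, Frank:3, Grace:2, Gus:2, Ines:4, Iris:3, Leo:2, Oskar:2, Tomas:2, Ursula:3.
The maximum is 4, attained only by Ines.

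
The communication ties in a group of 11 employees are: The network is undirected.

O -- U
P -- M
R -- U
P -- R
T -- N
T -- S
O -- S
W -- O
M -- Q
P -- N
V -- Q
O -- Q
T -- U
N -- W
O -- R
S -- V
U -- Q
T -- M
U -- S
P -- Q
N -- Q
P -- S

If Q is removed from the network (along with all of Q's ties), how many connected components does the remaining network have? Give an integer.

1

Q's neighbors (M, N, O, P, U, and V) remain reachable from one another through other ties, so the rest of the network stays in one piece.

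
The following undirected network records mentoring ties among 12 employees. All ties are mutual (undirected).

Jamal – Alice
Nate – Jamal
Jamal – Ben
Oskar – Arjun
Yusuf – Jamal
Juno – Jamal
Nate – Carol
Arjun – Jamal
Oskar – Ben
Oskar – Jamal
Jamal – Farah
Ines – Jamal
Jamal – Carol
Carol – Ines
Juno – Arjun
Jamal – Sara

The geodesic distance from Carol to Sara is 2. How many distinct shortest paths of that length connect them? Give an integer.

The shortest distance is 2, and the only length-2 path is Carol–Jamal–Sara. So there is exactly 1 shortest path.

1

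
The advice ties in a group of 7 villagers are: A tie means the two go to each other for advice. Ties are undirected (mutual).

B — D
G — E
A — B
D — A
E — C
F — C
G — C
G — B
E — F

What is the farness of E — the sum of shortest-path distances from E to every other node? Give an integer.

Distances from E: A:3, B:2, C:1, D:3, F:1, G:1.
Sum = 3 + 2 + 1 + 3 + 1 + 1 = 11.

11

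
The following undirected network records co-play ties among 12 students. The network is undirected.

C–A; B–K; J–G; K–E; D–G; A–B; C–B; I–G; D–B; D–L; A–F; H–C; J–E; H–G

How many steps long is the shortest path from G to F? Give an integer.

4

One shortest route is G – D – B – A – F, which uses 4 edges, and at distance 3 from G we only reach {A, K}, which does not include F. So d(G,F) = 4.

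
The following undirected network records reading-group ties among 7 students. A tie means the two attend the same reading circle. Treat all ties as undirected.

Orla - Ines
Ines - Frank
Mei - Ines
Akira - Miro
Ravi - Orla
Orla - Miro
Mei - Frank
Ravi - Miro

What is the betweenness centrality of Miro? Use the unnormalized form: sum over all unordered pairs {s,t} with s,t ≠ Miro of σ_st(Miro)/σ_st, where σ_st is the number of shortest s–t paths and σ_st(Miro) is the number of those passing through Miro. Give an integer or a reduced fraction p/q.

5

Pairs whose geodesics pass through Miro — Ines–Akira: 1; Mei–Akira: 1; Frank–Akira: 1; Akira–Orla: 1; Akira–Ravi: 1.
All other pairs contribute 0.
Summing the contributions gives betweenness(Miro) = 5.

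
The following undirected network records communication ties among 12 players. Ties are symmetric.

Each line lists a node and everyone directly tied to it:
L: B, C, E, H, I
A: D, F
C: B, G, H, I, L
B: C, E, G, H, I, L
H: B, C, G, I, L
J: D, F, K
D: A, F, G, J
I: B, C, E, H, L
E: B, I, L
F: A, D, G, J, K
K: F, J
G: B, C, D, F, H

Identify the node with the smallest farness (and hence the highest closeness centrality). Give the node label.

Farness (sum of distances to all others) for each node — A:29, B:19, C:20, D:21, E:27, F:20, G:17, H:20, I:25, J:28, K:29, L:25.
The smallest farness is 17, for G, so G has the highest closeness.

G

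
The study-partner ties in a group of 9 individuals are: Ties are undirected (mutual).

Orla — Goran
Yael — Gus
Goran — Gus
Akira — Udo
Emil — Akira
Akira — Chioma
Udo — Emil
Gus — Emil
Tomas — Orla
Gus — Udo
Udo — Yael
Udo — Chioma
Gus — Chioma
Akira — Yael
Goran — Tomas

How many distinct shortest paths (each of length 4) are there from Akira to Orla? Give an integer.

The shortest distance is 4. The length-4 paths are: Akira–Udo–Gus–Goran–Orla; Akira–Yael–Gus–Goran–Orla; Akira–Chioma–Gus–Goran–Orla; Akira–Emil–Gus–Goran–Orla.
That gives 4 distinct shortest paths.

4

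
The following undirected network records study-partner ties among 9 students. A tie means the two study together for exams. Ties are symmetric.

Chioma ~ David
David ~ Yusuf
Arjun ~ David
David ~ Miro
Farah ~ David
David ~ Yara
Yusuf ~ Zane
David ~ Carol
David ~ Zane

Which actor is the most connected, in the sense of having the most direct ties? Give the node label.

Degrees — Arjun:1, Carol:1, Chioma:1, David:8, Farah:1, Miro:1, Yara:1, Yusuf:2, Zane:2.
The maximum is 8, attained only by David.

David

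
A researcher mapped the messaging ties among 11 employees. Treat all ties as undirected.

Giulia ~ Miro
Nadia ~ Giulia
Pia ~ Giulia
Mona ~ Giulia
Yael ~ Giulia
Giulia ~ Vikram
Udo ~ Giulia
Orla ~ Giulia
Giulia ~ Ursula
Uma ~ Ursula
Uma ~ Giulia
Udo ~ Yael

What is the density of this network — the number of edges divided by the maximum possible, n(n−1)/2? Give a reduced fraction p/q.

There are 12 edges and 11 nodes, so the maximum possible is C(11,2) = 55.
Density = 12/55.

12/55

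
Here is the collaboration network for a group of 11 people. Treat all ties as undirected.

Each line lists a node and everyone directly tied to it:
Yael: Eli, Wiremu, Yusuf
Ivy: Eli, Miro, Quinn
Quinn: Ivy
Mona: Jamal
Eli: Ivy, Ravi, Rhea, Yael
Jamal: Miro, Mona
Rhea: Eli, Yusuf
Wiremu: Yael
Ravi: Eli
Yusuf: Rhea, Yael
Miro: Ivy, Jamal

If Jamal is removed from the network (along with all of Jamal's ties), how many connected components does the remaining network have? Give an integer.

Without Jamal, the remaining ties split the others into: {Mona}; {Eli, Ivy, Miro, Quinn, Ravi, Rhea, Wiremu, Yael, Yusuf}.
That's 2 separate components.

2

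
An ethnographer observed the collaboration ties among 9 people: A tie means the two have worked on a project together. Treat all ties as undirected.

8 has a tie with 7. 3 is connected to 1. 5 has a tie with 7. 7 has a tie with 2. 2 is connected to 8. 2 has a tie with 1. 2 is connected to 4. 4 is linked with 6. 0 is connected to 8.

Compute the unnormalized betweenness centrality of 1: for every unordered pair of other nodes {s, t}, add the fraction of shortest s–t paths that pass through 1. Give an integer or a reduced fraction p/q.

Pairs whose geodesics pass through 1 — 2–3: 1; 5–3: 1; 3–4: 1; 3–8: 1; 3–6: 1; 3–7: 1; 3–0: 1.
All other pairs contribute 0.
Summing the contributions gives betweenness(1) = 7.

7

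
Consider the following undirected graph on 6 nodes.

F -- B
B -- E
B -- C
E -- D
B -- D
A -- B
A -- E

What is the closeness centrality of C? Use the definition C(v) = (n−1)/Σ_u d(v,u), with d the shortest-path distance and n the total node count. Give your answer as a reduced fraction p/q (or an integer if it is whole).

Distances from C: A:2, B:1, D:2, E:2, F:2. Sum = 9.
n = 6, so closeness = 5/9.

5/9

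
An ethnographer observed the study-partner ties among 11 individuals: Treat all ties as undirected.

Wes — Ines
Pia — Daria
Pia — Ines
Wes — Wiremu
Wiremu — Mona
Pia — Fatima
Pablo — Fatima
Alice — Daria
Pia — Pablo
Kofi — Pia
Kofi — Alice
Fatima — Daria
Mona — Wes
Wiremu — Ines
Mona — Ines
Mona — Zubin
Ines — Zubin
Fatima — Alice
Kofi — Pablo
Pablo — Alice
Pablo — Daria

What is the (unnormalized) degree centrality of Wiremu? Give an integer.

3

Wiremu is directly tied to Ines, Mona, and Wes. That is 3 neighbors, so the degree of Wiremu is 3.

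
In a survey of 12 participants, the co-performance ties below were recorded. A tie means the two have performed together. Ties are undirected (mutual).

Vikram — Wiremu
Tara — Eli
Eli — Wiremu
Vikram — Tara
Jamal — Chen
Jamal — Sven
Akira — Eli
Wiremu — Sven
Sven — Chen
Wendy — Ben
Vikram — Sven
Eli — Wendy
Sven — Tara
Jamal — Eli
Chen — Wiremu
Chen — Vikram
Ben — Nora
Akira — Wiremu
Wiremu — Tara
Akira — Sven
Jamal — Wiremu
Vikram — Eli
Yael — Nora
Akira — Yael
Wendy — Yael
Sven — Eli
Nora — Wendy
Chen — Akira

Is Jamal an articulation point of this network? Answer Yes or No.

No

Even without Jamal, every remaining node can still reach every other (the residual graph is connected), so Jamal is not a cut vertex.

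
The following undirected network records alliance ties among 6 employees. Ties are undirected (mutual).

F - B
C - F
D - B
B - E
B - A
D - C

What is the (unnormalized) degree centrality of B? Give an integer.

4

B is directly tied to A, D, E, and F. That is 4 neighbors, so the degree of B is 4.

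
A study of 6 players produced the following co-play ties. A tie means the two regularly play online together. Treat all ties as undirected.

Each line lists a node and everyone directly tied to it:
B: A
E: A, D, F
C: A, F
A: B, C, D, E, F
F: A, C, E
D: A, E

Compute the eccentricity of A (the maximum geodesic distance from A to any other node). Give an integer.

Distances from A: B:1, C:1, D:1, E:1, F:1.
The largest is 1 (to B, C, D, E, and F), so the eccentricity of A is 1.

1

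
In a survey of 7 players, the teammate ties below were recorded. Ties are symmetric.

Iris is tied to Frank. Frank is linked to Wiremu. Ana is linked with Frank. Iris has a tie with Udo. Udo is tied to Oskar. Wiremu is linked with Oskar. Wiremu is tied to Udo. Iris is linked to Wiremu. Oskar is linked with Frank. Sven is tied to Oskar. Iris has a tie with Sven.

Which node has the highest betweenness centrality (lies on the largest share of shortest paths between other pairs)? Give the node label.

Unnormalized betweenness of each node: Ana:0, Frank:21/4, Iris:8/3, Oskar:8/3, Sven:1/4, Udo:1/4, Wiremu:11/12.
Frank has the largest value, 21/4, making it the main broker — the node through which the most shortest paths run.

Frank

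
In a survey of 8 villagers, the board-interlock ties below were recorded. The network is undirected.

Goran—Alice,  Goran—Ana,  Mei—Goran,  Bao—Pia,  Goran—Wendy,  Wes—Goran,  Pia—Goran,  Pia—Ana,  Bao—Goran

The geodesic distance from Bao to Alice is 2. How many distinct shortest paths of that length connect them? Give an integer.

1

The shortest distance is 2, and the only length-2 path is Bao–Goran–Alice. So there is exactly 1 shortest path.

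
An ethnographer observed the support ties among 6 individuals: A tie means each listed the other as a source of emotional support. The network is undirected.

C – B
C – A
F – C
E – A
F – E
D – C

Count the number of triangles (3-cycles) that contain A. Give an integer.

A's neighbors are C and E, but none of them are tied to each other, so no triangle contains A.

0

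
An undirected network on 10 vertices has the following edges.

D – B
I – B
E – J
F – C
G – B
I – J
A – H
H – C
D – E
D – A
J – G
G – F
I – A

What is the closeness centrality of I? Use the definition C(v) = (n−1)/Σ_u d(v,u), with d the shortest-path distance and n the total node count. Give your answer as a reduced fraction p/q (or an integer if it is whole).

9/17

Distances from I: A:1, B:1, C:3, D:2, E:2, F:3, G:2, H:2, J:1. Sum = 17.
n = 10, so closeness = 9/17.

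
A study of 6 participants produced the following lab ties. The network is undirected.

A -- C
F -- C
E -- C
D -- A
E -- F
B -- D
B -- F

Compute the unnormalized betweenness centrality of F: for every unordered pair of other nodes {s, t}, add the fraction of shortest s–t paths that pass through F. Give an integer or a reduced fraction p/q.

5/2

Pairs whose geodesics pass through F — C–B: 1; E–B: 1; E–D: 1/2.
All other pairs contribute 0.
Summing the contributions gives betweenness(F) = 5/2.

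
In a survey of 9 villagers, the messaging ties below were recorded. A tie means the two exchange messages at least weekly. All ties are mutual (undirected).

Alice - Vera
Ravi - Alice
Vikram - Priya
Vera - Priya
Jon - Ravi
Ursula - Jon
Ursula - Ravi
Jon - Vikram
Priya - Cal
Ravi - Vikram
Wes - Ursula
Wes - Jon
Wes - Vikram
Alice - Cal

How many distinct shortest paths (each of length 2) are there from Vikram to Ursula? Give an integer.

3

The shortest distance is 2. The length-2 paths are: Vikram–Wes–Ursula; Vikram–Jon–Ursula; Vikram–Ravi–Ursula.
That gives 3 distinct shortest paths.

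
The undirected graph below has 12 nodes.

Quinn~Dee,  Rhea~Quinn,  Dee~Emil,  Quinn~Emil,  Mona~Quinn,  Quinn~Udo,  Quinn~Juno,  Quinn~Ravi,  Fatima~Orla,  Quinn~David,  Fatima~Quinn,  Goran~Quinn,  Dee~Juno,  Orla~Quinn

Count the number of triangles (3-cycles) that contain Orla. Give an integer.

Orla's neighbors: Fatima and Quinn.
Neighbor pairs that are themselves tied: Orla–Fatima–Quinn. Each forms one triangle with Orla, for 1 in total.

1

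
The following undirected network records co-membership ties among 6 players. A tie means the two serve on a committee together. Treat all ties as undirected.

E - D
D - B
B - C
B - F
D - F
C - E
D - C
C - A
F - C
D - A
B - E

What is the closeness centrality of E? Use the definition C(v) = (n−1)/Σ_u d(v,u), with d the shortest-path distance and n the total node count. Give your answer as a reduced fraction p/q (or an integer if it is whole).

5/7

Distances from E: A:2, B:1, C:1, D:1, F:2. Sum = 7.
n = 6, so closeness = 5/7.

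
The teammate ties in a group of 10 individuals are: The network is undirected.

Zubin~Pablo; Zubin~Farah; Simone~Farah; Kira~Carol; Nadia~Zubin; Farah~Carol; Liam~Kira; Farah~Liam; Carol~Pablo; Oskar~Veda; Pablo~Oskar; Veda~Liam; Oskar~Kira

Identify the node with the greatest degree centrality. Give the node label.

Degrees — Carol:3, Farah:4, Kira:3, Liam:3, Nadia:1, Oskar:3, Pablo:3, Simone:1, Veda:2, Zubin:3.
The maximum is 4, attained only by Farah.

Farah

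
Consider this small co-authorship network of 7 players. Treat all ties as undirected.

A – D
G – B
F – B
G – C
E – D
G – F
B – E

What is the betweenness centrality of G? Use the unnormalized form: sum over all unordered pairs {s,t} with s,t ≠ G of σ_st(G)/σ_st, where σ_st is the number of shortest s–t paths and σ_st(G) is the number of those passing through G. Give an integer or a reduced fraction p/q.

5

Pairs whose geodesics pass through G — E–C: 1; A–C: 1; B–C: 1; F–C: 1; D–C: 1.
All other pairs contribute 0.
Summing the contributions gives betweenness(G) = 5.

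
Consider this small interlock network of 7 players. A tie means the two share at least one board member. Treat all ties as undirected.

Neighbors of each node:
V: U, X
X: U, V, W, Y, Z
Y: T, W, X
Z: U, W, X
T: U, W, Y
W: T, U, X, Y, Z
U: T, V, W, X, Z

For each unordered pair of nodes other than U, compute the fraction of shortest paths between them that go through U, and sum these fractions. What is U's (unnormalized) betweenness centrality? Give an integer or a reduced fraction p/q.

Pairs whose geodesics pass through U — Z–V: 1/2; Z–T: 1/2; V–T: 1; V–W: 1/2; T–X: 1/3.
All other pairs contribute 0.
Summing the contributions gives betweenness(U) = 17/6.

17/6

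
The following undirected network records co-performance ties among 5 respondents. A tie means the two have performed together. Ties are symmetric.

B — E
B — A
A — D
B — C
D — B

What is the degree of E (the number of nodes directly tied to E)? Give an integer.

E is directly tied to B. That is 1 neighbor, so the degree of E is 1.

1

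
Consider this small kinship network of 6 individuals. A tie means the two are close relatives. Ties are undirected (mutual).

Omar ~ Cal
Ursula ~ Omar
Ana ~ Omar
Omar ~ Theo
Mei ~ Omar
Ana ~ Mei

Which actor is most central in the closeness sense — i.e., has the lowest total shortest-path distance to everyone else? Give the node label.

Farness (sum of distances to all others) for each node — Ana:8, Cal:9, Mei:8, Omar:5, Theo:9, Ursula:9.
The smallest farness is 5, for Omar, so Omar has the highest closeness.

Omar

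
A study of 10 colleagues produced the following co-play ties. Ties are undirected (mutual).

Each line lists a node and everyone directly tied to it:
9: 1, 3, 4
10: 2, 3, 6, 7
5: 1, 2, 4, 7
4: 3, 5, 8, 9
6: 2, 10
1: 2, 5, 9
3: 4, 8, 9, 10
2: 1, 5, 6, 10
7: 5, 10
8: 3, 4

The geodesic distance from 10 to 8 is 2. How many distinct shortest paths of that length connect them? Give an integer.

The shortest distance is 2, and the only length-2 path is 10–3–8. So there is exactly 1 shortest path.

1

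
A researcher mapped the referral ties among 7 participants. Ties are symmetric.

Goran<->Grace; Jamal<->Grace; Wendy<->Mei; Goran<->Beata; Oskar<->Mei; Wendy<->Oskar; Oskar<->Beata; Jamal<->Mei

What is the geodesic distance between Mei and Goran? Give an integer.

One shortest route is Mei – Oskar – Beata – Goran, which uses 3 edges, and at distance 2 from Mei we only reach {Beata, Grace}, which does not include Goran. So d(Mei,Goran) = 3.

3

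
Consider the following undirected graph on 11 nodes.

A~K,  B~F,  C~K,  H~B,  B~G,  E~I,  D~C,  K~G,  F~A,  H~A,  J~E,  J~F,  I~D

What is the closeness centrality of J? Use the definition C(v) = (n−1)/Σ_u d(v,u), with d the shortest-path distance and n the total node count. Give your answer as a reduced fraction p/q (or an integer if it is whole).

5/12

Distances from J: A:2, B:2, C:4, D:3, E:1, F:1, G:3, H:3, I:2, K:3. Sum = 24.
n = 11, so closeness = 10/24 = 5/12.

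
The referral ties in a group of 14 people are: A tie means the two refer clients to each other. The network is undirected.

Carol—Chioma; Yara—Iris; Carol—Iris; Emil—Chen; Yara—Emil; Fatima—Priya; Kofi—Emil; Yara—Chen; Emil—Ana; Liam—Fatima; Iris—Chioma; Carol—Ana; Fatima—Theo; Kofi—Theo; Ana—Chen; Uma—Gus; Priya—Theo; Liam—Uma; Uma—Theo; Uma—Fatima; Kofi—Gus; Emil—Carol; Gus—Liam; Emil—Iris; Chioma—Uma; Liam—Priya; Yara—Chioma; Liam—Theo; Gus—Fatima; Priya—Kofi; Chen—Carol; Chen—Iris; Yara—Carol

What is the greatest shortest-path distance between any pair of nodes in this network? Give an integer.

4

Eccentricity of each node (its greatest distance to any other): Ana:4, Carol:3, Chen:4, Chioma:3, Emil:3, Fatima:4, Gus:3, Iris:3, Kofi:3, Liam:4, Priya:3, Theo:3, Uma:3, Yara:3.
The maximum eccentricity is 4, realized for instance by the pair Chen–Liam via Chen – Emil – Kofi – Priya – Liam. So the diameter is 4.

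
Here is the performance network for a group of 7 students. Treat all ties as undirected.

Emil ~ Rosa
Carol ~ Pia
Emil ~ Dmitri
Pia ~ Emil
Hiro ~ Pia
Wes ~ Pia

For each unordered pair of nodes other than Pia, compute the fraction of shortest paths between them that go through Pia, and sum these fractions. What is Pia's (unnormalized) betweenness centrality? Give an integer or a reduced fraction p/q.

Pairs whose geodesics pass through Pia — Hiro–Dmitri: 1; Hiro–Carol: 1; Hiro–Rosa: 1; Hiro–Wes: 1; Hiro–Emil: 1; Dmitri–Carol: 1; Dmitri–Wes: 1; Carol–Rosa: 1; Carol–Wes: 1; Carol–Emil: 1; Rosa–Wes: 1; Wes–Emil: 1.
All other pairs contribute 0.
Summing the contributions gives betweenness(Pia) = 12.

12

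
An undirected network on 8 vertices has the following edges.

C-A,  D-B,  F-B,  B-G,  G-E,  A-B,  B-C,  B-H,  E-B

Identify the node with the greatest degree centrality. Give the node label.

Degrees — A:2, B:7, C:2, D:1, E:2, F:1, G:2, H:1.
The maximum is 7, attained only by B.

B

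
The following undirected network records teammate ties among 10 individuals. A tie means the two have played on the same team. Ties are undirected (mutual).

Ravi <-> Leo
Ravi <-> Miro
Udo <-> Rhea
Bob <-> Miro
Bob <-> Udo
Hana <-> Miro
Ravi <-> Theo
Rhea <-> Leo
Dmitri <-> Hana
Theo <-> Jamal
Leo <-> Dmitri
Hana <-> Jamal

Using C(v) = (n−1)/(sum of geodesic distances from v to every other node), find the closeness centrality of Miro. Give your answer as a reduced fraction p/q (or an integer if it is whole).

9/16

Distances from Miro: Bob:1, Dmitri:2, Hana:1, Jamal:2, Leo:2, Ravi:1, Rhea:3, Theo:2, Udo:2. Sum = 16.
n = 10, so closeness = 9/16.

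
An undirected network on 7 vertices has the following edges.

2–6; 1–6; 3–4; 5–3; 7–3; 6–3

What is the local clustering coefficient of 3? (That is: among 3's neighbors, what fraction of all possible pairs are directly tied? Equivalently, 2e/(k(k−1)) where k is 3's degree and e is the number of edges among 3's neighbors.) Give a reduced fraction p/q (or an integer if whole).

0

3's neighbors: 4, 5, 6, and 7 (k = 4).
Possible neighbor pairs: C(4,2) = 6. Edges among them: none → e = 0.
Clustering(3) = 0/6 = 0.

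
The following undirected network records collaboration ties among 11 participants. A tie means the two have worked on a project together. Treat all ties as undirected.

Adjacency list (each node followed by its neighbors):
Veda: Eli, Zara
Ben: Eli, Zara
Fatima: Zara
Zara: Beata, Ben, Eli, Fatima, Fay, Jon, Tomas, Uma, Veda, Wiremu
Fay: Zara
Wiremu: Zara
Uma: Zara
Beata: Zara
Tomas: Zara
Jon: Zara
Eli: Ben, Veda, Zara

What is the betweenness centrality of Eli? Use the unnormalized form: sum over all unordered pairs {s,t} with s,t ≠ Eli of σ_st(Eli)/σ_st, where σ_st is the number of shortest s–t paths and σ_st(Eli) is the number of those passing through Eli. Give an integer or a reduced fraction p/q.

Pairs whose geodesics pass through Eli — Veda–Ben: 1/2.
All other pairs contribute 0.
Summing the contributions gives betweenness(Eli) = 1/2.

1/2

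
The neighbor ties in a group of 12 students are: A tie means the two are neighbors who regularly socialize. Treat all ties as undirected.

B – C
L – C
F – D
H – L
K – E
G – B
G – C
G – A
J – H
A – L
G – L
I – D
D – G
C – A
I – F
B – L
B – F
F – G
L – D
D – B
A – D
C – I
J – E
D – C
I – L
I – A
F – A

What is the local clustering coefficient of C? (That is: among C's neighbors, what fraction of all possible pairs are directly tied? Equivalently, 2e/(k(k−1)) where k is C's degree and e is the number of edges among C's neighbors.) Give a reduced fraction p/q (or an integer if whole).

4/5

C's neighbors: A, B, D, G, I, and L (k = 6).
Possible neighbor pairs: C(6,2) = 15. Edges among them: A–D, A–G, A–I, A–L, B–D, B–G, B–L, D–G, D–I, D–L, G–L, I–L → e = 12.
Clustering(C) = 12/15 = 4/5.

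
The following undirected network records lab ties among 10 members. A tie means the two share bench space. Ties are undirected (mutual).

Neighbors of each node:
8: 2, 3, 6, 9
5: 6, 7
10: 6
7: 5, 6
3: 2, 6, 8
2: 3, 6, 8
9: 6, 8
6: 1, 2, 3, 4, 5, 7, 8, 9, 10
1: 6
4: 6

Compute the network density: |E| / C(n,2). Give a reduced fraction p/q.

14/45

There are 14 edges and 10 nodes, so the maximum possible is C(10,2) = 45.
Density = 14/45.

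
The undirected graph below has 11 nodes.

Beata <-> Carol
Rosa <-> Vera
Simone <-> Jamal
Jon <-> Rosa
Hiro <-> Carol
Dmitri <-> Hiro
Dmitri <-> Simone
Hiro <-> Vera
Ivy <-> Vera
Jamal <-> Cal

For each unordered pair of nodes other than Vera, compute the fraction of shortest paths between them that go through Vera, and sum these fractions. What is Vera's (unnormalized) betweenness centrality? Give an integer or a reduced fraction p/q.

Pairs whose geodesics pass through Vera — Dmitri–Rosa: 1; Dmitri–Jon: 1; Dmitri–Ivy: 1; Simone–Rosa: 1; Simone–Jon: 1; Simone–Ivy: 1; Jamal–Rosa: 1; Jamal–Jon: 1; Jamal–Ivy: 1; Rosa–Carol: 1; Rosa–Cal: 1; Rosa–Beata: 1; Rosa–Hiro: 1; Rosa–Ivy: 1 … (+9 more pairs).
All other pairs contribute 0.
Summing the contributions gives betweenness(Vera) = 23.

23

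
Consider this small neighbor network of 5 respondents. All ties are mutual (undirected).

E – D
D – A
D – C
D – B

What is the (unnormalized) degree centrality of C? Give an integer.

C is directly tied to D. That is 1 neighbor, so the degree of C is 1.

1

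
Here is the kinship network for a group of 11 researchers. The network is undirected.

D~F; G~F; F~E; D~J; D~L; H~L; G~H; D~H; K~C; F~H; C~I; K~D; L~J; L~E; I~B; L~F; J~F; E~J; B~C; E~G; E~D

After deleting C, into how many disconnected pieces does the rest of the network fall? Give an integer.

Without C, the remaining ties split the others into: {B, I}; {D, E, F, G, H, J, K, L}.
That's 2 separate components.

2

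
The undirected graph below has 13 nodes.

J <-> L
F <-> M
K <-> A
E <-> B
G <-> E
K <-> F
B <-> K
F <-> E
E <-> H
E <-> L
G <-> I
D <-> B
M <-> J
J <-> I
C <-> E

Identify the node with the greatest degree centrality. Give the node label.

Degrees — A:1, B:3, C:1, D:1, E:6, F:3, G:2, H:1, I:2, J:3, K:3, L:2, M:2.
The maximum is 6, attained only by E.

E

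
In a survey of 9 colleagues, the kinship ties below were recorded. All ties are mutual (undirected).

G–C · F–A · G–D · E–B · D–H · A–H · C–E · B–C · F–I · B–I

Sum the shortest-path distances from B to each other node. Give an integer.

17

Distances from B: A:3, C:1, D:3, E:1, F:2, G:2, H:4, I:1.
Sum = 3 + 1 + 3 + 1 + 2 + 2 + 4 + 1 = 17.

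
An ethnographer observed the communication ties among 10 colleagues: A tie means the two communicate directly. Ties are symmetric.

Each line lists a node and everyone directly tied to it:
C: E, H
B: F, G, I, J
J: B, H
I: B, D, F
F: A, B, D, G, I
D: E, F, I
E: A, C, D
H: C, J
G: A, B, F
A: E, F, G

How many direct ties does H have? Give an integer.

H is directly tied to C and J. That is 2 neighbors, so the degree of H is 2.

2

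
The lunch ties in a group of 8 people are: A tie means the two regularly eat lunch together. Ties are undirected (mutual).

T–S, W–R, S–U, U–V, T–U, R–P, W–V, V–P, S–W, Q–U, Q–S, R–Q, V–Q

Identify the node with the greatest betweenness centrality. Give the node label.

V

Unnormalized betweenness of each node: P:1/3, Q:97/30, R:26/15, S:3, T:0, U:101/30, V:133/30, W:19/10.
V has the largest value, 133/30, making it the main broker — the node through which the most shortest paths run.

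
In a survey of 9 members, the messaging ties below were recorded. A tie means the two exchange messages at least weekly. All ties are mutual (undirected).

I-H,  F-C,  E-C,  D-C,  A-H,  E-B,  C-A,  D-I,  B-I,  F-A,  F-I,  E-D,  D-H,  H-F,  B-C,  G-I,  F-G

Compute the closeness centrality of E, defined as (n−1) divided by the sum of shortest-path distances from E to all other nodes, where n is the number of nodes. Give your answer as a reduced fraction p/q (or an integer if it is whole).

Distances from E: A:2, B:1, C:1, D:1, F:2, G:3, H:2, I:2. Sum = 14.
n = 9, so closeness = 8/14 = 4/7.

4/7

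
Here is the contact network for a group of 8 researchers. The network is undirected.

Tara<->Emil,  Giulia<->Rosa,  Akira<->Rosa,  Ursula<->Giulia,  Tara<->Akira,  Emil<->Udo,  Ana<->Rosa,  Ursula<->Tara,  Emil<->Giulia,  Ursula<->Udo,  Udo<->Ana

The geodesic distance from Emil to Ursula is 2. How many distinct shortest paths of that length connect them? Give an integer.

The shortest distance is 2. The length-2 paths are: Emil–Tara–Ursula; Emil–Udo–Ursula; Emil–Giulia–Ursula.
That gives 3 distinct shortest paths.

3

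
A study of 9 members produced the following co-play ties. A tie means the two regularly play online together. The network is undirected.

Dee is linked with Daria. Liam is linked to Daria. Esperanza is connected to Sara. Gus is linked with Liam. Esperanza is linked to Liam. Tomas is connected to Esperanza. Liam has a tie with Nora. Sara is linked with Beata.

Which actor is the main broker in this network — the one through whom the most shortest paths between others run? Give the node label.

Liam

Unnormalized betweenness of each node: Beata:0, Daria:7, Dee:0, Esperanza:17, Gus:0, Liam:21, Nora:0, Sara:7, Tomas:0.
Liam has the largest value, 21, making it the main broker — the node through which the most shortest paths run.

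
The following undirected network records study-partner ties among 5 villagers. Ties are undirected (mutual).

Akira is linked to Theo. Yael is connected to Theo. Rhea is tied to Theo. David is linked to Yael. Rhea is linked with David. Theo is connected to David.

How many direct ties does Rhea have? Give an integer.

2

Rhea is directly tied to David and Theo. That is 2 neighbors, so the degree of Rhea is 2.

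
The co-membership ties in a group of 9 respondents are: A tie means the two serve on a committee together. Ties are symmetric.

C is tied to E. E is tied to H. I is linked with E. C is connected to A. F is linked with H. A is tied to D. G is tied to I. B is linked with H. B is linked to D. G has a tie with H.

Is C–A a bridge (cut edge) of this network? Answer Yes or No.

No

Even without that edge, C still reaches A via C – E – H – B – D – A, so the network stays connected. Not a bridge.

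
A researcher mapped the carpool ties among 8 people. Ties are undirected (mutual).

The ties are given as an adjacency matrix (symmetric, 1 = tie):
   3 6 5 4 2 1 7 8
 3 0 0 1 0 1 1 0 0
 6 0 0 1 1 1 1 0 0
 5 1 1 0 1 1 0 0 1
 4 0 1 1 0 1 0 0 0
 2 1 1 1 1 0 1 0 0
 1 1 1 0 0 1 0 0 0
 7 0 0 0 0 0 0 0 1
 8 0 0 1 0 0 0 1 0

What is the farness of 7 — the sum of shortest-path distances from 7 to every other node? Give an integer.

Distances from 7: 1:4, 2:3, 3:3, 4:3, 5:2, 6:3, 8:1.
Sum = 4 + 3 + 3 + 3 + 2 + 3 + 1 = 19.

19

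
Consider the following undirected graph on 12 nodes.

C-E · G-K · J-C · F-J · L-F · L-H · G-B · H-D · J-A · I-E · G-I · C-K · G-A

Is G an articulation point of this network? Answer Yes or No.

Yes

Removing G leaves {B} with no path to {A, C, D, E, F, H, I, J, K, and L}, so the network splits into 2 components. G is a cut vertex.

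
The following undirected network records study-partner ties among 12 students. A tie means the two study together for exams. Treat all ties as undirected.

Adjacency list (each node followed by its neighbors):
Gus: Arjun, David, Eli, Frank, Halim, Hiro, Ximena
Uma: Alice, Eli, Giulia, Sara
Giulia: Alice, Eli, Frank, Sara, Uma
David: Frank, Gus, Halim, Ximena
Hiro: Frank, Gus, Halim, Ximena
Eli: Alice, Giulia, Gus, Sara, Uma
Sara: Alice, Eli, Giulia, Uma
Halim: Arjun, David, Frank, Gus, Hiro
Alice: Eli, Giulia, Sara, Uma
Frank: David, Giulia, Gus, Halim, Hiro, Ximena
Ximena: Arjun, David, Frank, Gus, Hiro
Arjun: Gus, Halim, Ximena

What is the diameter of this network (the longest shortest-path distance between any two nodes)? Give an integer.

3

Eccentricity of each node (its greatest distance to any other): Alice:3, Arjun:3, David:3, Eli:2, Frank:2, Giulia:3, Gus:2, Halim:3, Hiro:3, Sara:3, Uma:3, Ximena:3.
The maximum eccentricity is 3, realized for instance by the pair Arjun–Sara via Arjun – Gus – Eli – Sara. So the diameter is 3.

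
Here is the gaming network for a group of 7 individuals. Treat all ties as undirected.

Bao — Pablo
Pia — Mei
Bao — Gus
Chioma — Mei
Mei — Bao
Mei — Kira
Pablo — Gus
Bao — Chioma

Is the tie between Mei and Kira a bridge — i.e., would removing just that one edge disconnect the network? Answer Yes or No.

Yes

Without the Mei–Kira edge there is no alternate route between Mei and Kira, so the network disconnects. It is a bridge.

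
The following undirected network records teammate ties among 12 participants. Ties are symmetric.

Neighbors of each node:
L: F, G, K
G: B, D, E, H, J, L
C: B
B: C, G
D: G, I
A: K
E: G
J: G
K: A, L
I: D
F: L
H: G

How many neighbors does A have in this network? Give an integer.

1

A is directly tied to K. That is 1 neighbor, so the degree of A is 1.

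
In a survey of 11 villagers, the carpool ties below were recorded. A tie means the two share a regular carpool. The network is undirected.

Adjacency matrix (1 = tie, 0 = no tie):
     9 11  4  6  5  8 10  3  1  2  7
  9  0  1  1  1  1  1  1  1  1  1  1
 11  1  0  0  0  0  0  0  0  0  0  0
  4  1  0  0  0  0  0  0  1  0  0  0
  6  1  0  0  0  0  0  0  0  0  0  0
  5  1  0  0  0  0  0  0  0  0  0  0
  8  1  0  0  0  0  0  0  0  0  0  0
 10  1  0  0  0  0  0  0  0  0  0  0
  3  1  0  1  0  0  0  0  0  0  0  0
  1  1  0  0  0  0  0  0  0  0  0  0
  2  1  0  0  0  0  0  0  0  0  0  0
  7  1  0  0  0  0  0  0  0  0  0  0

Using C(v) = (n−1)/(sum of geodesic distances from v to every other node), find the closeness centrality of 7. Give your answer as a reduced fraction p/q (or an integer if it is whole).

Distances from 7: 1:2, 2:2, 3:2, 4:2, 5:2, 6:2, 8:2, 9:1, 10:2, 11:2. Sum = 19.
n = 11, so closeness = 10/19.

10/19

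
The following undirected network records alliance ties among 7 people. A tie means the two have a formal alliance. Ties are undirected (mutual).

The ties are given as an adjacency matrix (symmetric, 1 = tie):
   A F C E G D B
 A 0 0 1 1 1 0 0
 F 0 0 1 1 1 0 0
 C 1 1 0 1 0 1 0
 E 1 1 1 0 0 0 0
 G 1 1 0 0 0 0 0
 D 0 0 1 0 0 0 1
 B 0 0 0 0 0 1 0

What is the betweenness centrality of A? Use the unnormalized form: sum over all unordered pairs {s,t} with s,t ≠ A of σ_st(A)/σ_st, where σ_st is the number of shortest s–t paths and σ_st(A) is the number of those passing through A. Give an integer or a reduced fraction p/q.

Pairs whose geodesics pass through A — C–G: 1/2; E–G: 1/2; G–D: 1/2; G–B: 1/2.
All other pairs contribute 0.
Summing the contributions gives betweenness(A) = 2.

2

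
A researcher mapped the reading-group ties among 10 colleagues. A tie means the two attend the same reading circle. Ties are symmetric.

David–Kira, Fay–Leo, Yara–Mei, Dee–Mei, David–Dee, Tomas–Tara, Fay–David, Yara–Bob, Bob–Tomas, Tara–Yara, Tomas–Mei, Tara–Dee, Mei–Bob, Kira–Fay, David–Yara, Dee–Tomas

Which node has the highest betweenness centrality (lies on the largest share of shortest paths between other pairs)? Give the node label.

Unnormalized betweenness of each node: Bob:1/3, David:55/3, Dee:25/3, Fay:8, Kira:0, Leo:0, Mei:7/6, Tara:2/3, Tomas:4/3, Yara:53/6.
David has the largest value, 55/3, making it the main broker — the node through which the most shortest paths run.

David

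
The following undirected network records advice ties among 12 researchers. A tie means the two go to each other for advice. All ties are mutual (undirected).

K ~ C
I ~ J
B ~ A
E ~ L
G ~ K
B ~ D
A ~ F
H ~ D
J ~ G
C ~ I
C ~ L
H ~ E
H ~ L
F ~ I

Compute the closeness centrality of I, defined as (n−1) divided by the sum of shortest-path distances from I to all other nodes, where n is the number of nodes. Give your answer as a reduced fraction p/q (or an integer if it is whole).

11/24

Distances from I: A:2, B:3, C:1, D:4, E:3, F:1, G:2, H:3, J:1, K:2, L:2. Sum = 24.
n = 12, so closeness = 11/24.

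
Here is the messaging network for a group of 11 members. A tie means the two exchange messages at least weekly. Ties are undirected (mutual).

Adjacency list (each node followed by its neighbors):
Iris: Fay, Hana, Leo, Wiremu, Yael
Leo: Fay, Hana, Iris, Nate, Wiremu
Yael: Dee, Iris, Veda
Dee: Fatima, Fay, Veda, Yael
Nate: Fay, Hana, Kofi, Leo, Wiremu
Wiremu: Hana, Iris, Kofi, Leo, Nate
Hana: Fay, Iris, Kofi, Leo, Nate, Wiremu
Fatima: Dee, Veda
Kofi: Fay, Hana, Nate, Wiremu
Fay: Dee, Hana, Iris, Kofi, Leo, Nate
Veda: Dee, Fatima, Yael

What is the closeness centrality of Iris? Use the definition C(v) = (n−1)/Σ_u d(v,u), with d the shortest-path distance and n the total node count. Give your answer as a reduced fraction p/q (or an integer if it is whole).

Distances from Iris: Dee:2, Fatima:3, Fay:1, Hana:1, Kofi:2, Leo:1, Nate:2, Veda:2, Wiremu:1, Yael:1. Sum = 16.
n = 11, so closeness = 10/16 = 5/8.

5/8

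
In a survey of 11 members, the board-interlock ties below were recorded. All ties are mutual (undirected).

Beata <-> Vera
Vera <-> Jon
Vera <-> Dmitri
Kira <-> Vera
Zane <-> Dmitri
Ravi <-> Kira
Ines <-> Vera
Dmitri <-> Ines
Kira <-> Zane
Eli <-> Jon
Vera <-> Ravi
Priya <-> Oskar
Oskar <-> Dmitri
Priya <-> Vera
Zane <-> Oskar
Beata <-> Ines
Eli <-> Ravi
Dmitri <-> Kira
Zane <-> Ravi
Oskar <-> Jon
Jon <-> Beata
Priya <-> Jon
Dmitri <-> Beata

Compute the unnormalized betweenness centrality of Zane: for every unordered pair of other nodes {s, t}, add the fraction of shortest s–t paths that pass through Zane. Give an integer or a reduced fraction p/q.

2

Pairs whose geodesics pass through Zane — Dmitri–Eli: 1/6; Dmitri–Ravi: 1/3; Oskar–Kira: 1/2; Oskar–Ravi: 1.
All other pairs contribute 0.
Summing the contributions gives betweenness(Zane) = 2.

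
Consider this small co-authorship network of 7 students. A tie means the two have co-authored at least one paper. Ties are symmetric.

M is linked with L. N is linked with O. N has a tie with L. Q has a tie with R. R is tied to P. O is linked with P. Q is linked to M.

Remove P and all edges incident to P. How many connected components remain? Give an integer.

1

P's neighbors (O and R) remain reachable from one another through other ties, so the rest of the network stays in one piece.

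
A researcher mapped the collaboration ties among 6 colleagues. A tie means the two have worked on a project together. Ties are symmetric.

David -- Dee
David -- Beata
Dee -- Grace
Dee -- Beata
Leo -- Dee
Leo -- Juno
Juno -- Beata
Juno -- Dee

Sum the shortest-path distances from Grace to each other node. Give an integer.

Distances from Grace: Beata:2, David:2, Dee:1, Juno:2, Leo:2.
Sum = 2 + 2 + 1 + 2 + 2 = 9.

9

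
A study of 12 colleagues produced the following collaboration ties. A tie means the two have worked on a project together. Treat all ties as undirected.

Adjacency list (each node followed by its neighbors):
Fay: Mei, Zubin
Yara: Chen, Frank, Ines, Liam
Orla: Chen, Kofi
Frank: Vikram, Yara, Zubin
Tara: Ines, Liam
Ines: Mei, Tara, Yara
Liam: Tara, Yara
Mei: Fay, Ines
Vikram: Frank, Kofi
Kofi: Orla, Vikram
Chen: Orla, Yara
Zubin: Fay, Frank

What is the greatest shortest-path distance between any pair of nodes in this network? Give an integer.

Eccentricity of each node (its greatest distance to any other): Chen:4, Fay:5, Frank:3, Ines:4, Kofi:5, Liam:4, Mei:5, Orla:5, Tara:5, Vikram:4, Yara:3, Zubin:4.
The maximum eccentricity is 5, realized for instance by the pair Orla–Fay via Orla – Chen – Yara – Ines – Mei – Fay. So the diameter is 5.

5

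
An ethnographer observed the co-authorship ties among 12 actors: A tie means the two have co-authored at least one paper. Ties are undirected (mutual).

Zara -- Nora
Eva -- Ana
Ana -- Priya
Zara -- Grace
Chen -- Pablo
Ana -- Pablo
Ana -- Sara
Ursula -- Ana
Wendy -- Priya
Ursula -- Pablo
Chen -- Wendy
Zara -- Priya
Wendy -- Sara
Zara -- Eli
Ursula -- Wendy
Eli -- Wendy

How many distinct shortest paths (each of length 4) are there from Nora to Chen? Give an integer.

2

The shortest distance is 4. The length-4 paths are: Nora–Zara–Priya–Wendy–Chen; Nora–Zara–Eli–Wendy–Chen.
That gives 2 distinct shortest paths.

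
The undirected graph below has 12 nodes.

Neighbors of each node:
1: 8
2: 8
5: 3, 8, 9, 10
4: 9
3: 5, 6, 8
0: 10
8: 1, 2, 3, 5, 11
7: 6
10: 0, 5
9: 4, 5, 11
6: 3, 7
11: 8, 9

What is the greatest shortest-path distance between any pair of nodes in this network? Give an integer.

Eccentricity of each node (its greatest distance to any other): 0:5, 1:4, 2:4, 3:3, 4:5, 5:3, 6:4, 7:5, 8:3, 9:4, 10:4, 11:4.
The maximum eccentricity is 5, realized for instance by the pair 4–7 via 4 – 9 – 5 – 3 – 6 – 7. So the diameter is 5.

5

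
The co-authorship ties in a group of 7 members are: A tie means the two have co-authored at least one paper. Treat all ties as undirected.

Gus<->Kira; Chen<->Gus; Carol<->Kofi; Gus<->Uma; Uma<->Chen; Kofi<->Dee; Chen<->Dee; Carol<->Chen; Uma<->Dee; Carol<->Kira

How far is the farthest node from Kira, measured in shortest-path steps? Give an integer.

Distances from Kira: Carol:1, Chen:2, Dee:3, Gus:1, Kofi:2, Uma:2.
The largest is 3 (to Dee), so the eccentricity of Kira is 3.

3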